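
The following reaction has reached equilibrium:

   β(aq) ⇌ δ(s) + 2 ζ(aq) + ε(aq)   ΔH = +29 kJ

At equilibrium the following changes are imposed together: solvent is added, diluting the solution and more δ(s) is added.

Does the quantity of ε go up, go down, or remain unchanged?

Dilution lowers every aqueous concentration by the same factor. Δn_aq = 3 − 1 = +2, so the system shifts toward the side with more dissolved moles — to the right.
δ is a pure solid; its activity is 1 regardless of amount, so Q is unaffected — no shift from this change.
The net shift is to the right. ε is a product, so its amount increases.

increases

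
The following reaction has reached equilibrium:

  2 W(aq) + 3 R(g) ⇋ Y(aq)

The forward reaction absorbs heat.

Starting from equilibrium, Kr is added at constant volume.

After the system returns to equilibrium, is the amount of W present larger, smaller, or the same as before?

At constant volume, adding an inert gas leaves every reacting species' partial pressure unchanged, so Q is unchanged — no shift from this change.
No net shift occurs, so the amount of W is unchanged.

unchanged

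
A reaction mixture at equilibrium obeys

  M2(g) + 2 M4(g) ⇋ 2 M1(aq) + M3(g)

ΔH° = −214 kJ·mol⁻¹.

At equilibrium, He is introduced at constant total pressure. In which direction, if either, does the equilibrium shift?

left

Adding inert gas at constant total pressure expands the volume and lowers every reacting partial pressure. With Δn_gas = 1 − 3 = -2, Q moves away from K toward the side with fewer gas moles, so the system shifts toward the side with more gas moles — to the left.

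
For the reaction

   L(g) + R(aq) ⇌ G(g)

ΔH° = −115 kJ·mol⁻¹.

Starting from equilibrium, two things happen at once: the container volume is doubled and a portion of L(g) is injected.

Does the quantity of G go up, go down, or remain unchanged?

increases

Gas moles: reactants 1, products 1. Δn_gas = 0, so a volume change leaves Q equal to K — no shift from this change.
Adding L (g), a reactant, drives the reaction to the right.
The net shift is to the right. G is a product, so its amount increases.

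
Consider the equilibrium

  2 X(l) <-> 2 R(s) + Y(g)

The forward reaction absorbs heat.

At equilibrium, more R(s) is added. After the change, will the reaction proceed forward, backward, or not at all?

no shift

R is a pure solid; its activity is 1 regardless of amount, so Q is unaffected — no shift from this change.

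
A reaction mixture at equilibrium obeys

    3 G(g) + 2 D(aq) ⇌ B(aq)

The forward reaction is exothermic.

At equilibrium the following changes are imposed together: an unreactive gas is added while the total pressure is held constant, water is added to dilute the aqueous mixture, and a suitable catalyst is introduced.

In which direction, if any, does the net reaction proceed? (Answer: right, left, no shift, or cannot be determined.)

left

Adding inert gas at constant total pressure expands the volume and lowers every reacting partial pressure. With Δn_gas = 0 − 3 = -3, Q moves away from K toward the side with fewer gas moles, so the system shifts toward the side with more gas moles — to the left.
Dilution lowers every aqueous concentration by the same factor. Δn_aq = 1 − 2 = -1, so the system shifts toward the side with more dissolved moles — to the left.
A catalyst speeds both forward and reverse rates equally; it changes neither Q nor K — no shift from this change.
Only the nonzero effect(s) matter; the net shift is to the left.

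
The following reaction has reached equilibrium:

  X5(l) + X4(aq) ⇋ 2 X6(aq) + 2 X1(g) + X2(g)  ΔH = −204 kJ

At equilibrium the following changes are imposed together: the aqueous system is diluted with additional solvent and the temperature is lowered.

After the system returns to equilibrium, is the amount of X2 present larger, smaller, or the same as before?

increases

Dilution lowers every aqueous concentration by the same factor. Δn_aq = 2 − 1 = +1, so the system shifts toward the side with more dissolved moles — to the right.
The forward reaction is exothermic. Lowering T favours the exothermic direction — shift to the right.
The net shift is to the right. X2 is a product, so its amount increases.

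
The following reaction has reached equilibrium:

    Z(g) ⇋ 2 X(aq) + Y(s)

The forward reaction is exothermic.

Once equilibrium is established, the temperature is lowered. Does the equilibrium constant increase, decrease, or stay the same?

K depends on temperature via the van 't Hoff relation. The forward reaction is exothermic, so lowering T increases K.

increases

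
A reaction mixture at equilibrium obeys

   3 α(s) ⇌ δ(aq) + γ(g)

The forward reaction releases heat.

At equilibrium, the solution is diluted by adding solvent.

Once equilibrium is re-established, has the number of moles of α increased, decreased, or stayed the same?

decreases

Dilution lowers every aqueous concentration by the same factor. Δn_aq = 1 − 0 = +1, so the system shifts toward the side with more dissolved moles — to the right.
The net shift is to the right. α is a reactant, so its amount decreases.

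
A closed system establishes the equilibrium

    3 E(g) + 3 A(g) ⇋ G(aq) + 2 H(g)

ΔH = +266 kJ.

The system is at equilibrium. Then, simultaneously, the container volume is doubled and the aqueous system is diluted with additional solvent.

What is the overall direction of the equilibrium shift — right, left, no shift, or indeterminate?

Gas moles: reactants 6, products 2 (Δn_gas = -4). Expansion shifts the system toward the side with more moles of gas — to the left.
Dilution lowers every aqueous concentration by the same factor. Δn_aq = 1 − 0 = +1, so the system shifts toward the side with more dissolved moles — to the right.
The individual effects push in opposite directions; without quantitative information the net direction cannot be determined.

cannot be determined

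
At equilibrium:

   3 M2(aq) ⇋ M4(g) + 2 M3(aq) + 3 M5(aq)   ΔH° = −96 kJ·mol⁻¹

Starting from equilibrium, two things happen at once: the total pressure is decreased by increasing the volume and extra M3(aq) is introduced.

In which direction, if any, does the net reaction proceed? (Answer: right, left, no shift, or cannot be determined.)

cannot be determined

Gas moles: reactants 0, products 1 (Δn_gas = +1). Expansion shifts the system toward the side with more moles of gas — to the right.
Adding M3 (aq), a product, drives the reaction to the left.
The individual effects push in opposite directions; without quantitative information the net direction cannot be determined.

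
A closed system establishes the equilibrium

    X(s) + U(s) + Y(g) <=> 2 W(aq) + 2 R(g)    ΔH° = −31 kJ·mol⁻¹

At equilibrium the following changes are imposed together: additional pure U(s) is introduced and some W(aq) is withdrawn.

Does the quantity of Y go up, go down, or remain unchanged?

decreases

U is a pure solid; its activity is 1 regardless of amount, so Q is unaffected — no shift from this change.
Removing W (aq), a product, drives the reaction to the right.
The net shift is to the right. Y is a reactant, so its amount decreases.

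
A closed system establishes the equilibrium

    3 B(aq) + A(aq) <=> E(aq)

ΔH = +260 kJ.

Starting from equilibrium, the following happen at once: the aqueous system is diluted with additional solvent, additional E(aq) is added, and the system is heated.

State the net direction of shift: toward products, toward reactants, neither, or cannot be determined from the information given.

cannot be determined

Dilution lowers every aqueous concentration by the same factor. Δn_aq = 1 − 4 = -3, so the system shifts toward the side with more dissolved moles — to the left.
Adding E (aq), a product, drives the reaction to the left.
The forward reaction is endothermic. Raising T favours the endothermic direction — shift to the right.
The individual effects push in opposite directions; without quantitative information the net direction cannot be determined.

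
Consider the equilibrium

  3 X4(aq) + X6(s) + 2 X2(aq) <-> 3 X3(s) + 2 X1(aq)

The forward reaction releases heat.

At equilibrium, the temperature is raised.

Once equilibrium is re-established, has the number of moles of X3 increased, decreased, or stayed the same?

The forward reaction is exothermic. Raising T favours the endothermic direction — shift to the left.
The net shift is to the left. X3 is a product, so its amount decreases.

decreases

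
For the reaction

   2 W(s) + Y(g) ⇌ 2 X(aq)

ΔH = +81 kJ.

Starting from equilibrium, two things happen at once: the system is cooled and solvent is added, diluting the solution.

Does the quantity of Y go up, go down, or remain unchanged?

cannot be determined

The forward reaction is endothermic. Lowering T favours the exothermic direction — shift to the left.
Dilution lowers every aqueous concentration by the same factor. Δn_aq = 2 − 0 = +2, so the system shifts toward the side with more dissolved moles — to the right.
The two effects oppose each other, so the net shift — and hence the change in Y — cannot be determined from the given information.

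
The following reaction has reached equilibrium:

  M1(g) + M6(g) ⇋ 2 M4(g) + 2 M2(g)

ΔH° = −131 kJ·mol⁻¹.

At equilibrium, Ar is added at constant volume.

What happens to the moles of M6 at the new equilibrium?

unchanged

At constant volume, adding an inert gas leaves every reacting species' partial pressure unchanged, so Q is unchanged — no shift from this change.
No net shift occurs, so the amount of M6 is unchanged.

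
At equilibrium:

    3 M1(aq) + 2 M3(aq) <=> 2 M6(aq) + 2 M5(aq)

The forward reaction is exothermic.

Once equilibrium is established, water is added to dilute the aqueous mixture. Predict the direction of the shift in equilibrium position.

Dilution lowers every aqueous concentration by the same factor. Δn_aq = 4 − 5 = -1, so the system shifts toward the side with more dissolved moles — to the left.

left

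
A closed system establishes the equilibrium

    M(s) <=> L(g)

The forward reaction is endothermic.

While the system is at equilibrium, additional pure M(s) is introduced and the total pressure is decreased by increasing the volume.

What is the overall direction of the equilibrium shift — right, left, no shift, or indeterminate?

right

M is a pure solid; its activity is 1 regardless of amount, so Q is unaffected — no shift from this change.
Gas moles: reactants 0, products 1 (Δn_gas = +1). Expansion shifts the system toward the side with more moles of gas — to the right.
Only the nonzero effect(s) matter; the net shift is to the right.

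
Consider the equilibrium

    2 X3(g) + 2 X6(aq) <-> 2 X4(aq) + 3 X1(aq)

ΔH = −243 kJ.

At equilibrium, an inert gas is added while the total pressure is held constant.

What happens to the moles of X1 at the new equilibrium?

Adding inert gas at constant total pressure expands the volume and lowers every reacting partial pressure. With Δn_gas = 0 − 2 = -2, Q moves away from K toward the side with fewer gas moles, so the system shifts toward the side with more gas moles — to the left.
The net shift is to the left. X1 is a product, so its amount decreases.

decreases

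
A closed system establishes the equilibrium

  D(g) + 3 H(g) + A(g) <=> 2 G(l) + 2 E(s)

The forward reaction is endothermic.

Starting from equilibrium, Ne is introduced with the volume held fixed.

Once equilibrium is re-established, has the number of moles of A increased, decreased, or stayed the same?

unchanged

At constant volume, adding an inert gas leaves every reacting species' partial pressure unchanged, so Q is unchanged — no shift from this change.
No net shift occurs, so the amount of A is unchanged.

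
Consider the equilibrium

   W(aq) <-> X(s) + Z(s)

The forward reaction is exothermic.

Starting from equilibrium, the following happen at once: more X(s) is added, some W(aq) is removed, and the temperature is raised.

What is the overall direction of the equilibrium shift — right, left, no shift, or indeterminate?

left

X is a pure solid; its activity is 1 regardless of amount, so Q is unaffected — no shift from this change.
Removing W (aq), a reactant, drives the reaction to the left.
The forward reaction is exothermic. Raising T favours the endothermic direction — shift to the left.
Only the nonzero effect(s) matter; the net shift is to the left.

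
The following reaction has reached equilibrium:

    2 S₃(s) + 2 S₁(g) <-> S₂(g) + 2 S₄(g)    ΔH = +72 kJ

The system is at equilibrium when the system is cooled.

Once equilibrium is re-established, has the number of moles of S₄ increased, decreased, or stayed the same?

decreases

The forward reaction is endothermic. Lowering T favours the exothermic direction — shift to the left.
The net shift is to the left. S₄ is a product, so its amount decreases.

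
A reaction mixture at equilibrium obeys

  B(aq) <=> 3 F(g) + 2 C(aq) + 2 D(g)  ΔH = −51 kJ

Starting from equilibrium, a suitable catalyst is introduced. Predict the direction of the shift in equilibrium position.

A catalyst speeds both forward and reverse rates equally; it changes neither Q nor K — no shift from this change.

no shift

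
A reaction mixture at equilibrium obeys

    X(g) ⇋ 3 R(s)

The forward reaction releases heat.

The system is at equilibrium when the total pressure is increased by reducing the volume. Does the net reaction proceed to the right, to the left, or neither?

right

Gas moles: reactants 1, products 0 (Δn_gas = -1). Compression shifts the system toward the side with fewer moles of gas — to the right.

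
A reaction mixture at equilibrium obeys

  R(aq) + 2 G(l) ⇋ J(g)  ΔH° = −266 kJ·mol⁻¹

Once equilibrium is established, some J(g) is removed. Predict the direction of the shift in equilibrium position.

Removing J (g), a product, drives the reaction to the right.

right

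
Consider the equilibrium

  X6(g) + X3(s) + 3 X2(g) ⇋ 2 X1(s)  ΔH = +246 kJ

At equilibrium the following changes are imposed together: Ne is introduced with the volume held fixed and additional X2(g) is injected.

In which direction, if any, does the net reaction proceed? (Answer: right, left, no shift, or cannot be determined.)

right

At constant volume, adding an inert gas leaves every reacting species' partial pressure unchanged, so Q is unchanged — no shift from this change.
Adding X2 (g), a reactant, drives the reaction to the right.
Only the nonzero effect(s) matter; the net shift is to the right.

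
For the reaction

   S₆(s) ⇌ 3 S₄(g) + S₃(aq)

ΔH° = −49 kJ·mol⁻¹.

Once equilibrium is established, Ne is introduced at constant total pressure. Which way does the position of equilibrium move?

Adding inert gas at constant total pressure expands the volume and lowers every reacting partial pressure. With Δn_gas = 3 − 0 = +3, Q moves away from K toward the side with fewer gas moles, so the system shifts toward the side with more gas moles — to the right.

right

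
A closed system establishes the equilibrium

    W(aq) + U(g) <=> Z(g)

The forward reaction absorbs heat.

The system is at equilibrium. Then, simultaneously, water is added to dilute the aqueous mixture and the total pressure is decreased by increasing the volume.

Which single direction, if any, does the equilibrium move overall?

Dilution lowers every aqueous concentration by the same factor. Δn_aq = 0 − 1 = -1, so the system shifts toward the side with more dissolved moles — to the left.
Gas moles: reactants 1, products 1. Δn_gas = 0, so a volume change leaves Q equal to K — no shift from this change.
Only the nonzero effect(s) matter; the net shift is to the left.

left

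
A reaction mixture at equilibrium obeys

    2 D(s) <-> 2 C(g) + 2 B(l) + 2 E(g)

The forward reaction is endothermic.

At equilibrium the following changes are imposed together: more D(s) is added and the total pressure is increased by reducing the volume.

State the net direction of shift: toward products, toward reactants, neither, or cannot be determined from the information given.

left

D is a pure solid; its activity is 1 regardless of amount, so Q is unaffected — no shift from this change.
Gas moles: reactants 0, products 4 (Δn_gas = +4). Compression shifts the system toward the side with fewer moles of gas — to the left.
Only the nonzero effect(s) matter; the net shift is to the left.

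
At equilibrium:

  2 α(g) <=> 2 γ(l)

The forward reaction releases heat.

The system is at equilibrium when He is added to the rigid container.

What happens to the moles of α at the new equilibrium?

At constant volume, adding an inert gas leaves every reacting species' partial pressure unchanged, so Q is unchanged — no shift from this change.
No net shift occurs, so the amount of α is unchanged.

unchanged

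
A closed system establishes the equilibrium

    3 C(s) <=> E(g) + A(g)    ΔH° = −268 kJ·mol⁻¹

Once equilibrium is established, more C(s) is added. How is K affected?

The equilibrium constant depends only on temperature. This perturbation changes neither the position of equilibrium nor K.

unchanged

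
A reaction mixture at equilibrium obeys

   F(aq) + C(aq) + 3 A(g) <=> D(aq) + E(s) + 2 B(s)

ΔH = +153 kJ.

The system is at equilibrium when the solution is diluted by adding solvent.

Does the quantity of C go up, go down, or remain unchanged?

increases

Dilution lowers every aqueous concentration by the same factor. Δn_aq = 1 − 2 = -1, so the system shifts toward the side with more dissolved moles — to the left.
The net shift is to the left. C is a reactant, so its amount increases.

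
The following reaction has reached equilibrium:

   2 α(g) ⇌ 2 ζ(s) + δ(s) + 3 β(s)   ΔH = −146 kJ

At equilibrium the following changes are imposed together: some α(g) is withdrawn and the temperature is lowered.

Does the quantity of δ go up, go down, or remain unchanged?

cannot be determined

Removing α (g), a reactant, drives the reaction to the left.
The forward reaction is exothermic. Lowering T favours the exothermic direction — shift to the right.
The two effects oppose each other, so the net shift — and hence the change in δ — cannot be determined from the given information.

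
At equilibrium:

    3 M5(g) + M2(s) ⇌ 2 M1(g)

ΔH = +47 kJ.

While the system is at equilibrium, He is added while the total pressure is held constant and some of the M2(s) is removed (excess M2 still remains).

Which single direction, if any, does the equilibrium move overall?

Adding inert gas at constant total pressure expands the volume and lowers every reacting partial pressure. With Δn_gas = 2 − 3 = -1, Q moves away from K toward the side with fewer gas moles, so the system shifts toward the side with more gas moles — to the left.
M2 is a pure solid; its activity is 1 regardless of amount, so Q is unaffected — no shift from this change.
Only the nonzero effect(s) matter; the net shift is to the left.

left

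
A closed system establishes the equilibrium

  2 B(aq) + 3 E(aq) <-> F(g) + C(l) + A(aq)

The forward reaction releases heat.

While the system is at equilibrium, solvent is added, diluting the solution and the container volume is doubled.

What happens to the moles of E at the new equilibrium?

cannot be determined

Dilution lowers every aqueous concentration by the same factor. Δn_aq = 1 − 5 = -4, so the system shifts toward the side with more dissolved moles — to the left.
Gas moles: reactants 0, products 1 (Δn_gas = +1). Expansion shifts the system toward the side with more moles of gas — to the right.
The two effects oppose each other, so the net shift — and hence the change in E — cannot be determined from the given information.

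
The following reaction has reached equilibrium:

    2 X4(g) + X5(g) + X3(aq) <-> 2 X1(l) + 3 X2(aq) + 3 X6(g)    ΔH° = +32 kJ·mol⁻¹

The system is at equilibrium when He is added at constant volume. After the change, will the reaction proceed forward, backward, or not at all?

At constant volume, adding an inert gas leaves every reacting species' partial pressure unchanged, so Q is unchanged — no shift from this change.

no shift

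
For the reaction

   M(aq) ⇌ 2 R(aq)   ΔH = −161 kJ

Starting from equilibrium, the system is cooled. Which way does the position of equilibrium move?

The forward reaction is exothermic. Lowering T favours the exothermic direction — shift to the right.

right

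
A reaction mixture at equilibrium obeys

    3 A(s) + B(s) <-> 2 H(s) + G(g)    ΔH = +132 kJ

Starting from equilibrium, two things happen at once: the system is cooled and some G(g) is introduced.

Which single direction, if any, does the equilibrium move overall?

The forward reaction is endothermic. Lowering T favours the exothermic direction — shift to the left.
Adding G (g), a product, drives the reaction to the left.
All effects act in the same direction — net shift to the left.

left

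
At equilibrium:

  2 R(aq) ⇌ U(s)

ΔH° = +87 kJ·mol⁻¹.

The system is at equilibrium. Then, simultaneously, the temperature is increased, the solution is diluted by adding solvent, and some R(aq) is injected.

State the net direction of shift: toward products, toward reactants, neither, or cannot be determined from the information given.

The forward reaction is endothermic. Raising T favours the endothermic direction — shift to the right.
Dilution lowers every aqueous concentration by the same factor. Δn_aq = 0 − 2 = -2, so the system shifts toward the side with more dissolved moles — to the left.
Adding R (aq), a reactant, drives the reaction to the right.
The individual effects push in opposite directions; without quantitative information the net direction cannot be determined.

cannot be determined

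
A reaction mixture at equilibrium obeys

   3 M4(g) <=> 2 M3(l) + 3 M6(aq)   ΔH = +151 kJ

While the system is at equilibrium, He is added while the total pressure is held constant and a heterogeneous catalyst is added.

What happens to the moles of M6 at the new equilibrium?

Adding inert gas at constant total pressure expands the volume and lowers every reacting partial pressure. With Δn_gas = 0 − 3 = -3, Q moves away from K toward the side with fewer gas moles, so the system shifts toward the side with more gas moles — to the left.
A catalyst speeds both forward and reverse rates equally; it changes neither Q nor K — no shift from this change.
The net shift is to the left. M6 is a product, so its amount decreases.

decreases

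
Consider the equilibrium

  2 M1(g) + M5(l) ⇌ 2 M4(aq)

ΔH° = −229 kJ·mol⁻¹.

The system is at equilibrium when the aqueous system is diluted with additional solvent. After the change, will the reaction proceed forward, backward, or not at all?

right

Dilution lowers every aqueous concentration by the same factor. Δn_aq = 2 − 0 = +2, so the system shifts toward the side with more dissolved moles — to the right.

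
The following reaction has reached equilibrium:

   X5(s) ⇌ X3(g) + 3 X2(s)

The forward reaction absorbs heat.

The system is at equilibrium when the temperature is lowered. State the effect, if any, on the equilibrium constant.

decreases

K depends on temperature via the van 't Hoff relation. The forward reaction is endothermic, so lowering T decreases K.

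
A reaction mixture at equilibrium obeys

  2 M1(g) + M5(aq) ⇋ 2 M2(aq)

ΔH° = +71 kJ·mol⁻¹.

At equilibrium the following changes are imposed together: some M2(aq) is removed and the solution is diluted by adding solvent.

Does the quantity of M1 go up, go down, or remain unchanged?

decreases

Removing M2 (aq), a product, drives the reaction to the right.
Dilution lowers every aqueous concentration by the same factor. Δn_aq = 2 − 1 = +1, so the system shifts toward the side with more dissolved moles — to the right.
The net shift is to the right. M1 is a reactant, so its amount decreases.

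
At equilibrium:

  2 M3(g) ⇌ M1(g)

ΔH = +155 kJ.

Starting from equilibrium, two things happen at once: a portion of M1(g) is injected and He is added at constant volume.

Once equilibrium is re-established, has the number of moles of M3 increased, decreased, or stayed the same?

Adding M1 (g), a product, drives the reaction to the left.
At constant volume, adding an inert gas leaves every reacting species' partial pressure unchanged, so Q is unchanged — no shift from this change.
The net shift is to the left. M3 is a reactant, so its amount increases.

increases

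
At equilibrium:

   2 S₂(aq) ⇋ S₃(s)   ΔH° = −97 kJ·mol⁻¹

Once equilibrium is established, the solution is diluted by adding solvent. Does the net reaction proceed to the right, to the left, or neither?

left

Dilution lowers every aqueous concentration by the same factor. Δn_aq = 0 − 2 = -2, so the system shifts toward the side with more dissolved moles — to the left.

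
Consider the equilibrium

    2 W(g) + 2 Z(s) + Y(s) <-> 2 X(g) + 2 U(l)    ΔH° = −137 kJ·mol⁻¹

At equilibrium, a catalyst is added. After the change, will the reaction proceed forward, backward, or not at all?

no shift

A catalyst speeds both forward and reverse rates equally; it changes neither Q nor K — no shift from this change.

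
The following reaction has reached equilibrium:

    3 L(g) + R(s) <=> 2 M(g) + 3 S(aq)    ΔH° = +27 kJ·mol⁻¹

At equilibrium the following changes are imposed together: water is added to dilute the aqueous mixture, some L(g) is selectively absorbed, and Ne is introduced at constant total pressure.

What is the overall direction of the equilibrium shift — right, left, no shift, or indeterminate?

cannot be determined

Dilution lowers every aqueous concentration by the same factor. Δn_aq = 3 − 0 = +3, so the system shifts toward the side with more dissolved moles — to the right.
Removing L (g), a reactant, drives the reaction to the left.
Adding inert gas at constant total pressure expands the volume and lowers every reacting partial pressure. With Δn_gas = 2 − 3 = -1, Q moves away from K toward the side with fewer gas moles, so the system shifts toward the side with more gas moles — to the left.
The individual effects push in opposite directions; without quantitative information the net direction cannot be determined.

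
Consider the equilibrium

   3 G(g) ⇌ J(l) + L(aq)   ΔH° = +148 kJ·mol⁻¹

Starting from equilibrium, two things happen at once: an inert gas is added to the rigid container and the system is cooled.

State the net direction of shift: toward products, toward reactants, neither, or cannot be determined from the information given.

At constant volume, adding an inert gas leaves every reacting species' partial pressure unchanged, so Q is unchanged — no shift from this change.
The forward reaction is endothermic. Lowering T favours the exothermic direction — shift to the left.
Only the nonzero effect(s) matter; the net shift is to the left.

left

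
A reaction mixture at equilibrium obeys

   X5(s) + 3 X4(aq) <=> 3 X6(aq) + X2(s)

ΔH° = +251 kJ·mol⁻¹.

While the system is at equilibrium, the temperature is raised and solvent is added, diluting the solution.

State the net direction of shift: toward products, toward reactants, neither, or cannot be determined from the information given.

The forward reaction is endothermic. Raising T favours the endothermic direction — shift to the right.
Dilution scales every aqueous concentration by the same factor. Δn_aq = 3 − 3 = 0, so Q is unchanged — no shift.
Only the nonzero effect(s) matter; the net shift is to the right.

right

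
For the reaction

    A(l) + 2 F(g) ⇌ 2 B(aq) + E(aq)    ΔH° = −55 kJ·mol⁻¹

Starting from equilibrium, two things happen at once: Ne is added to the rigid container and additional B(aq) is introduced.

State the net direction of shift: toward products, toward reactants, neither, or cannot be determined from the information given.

At constant volume, adding an inert gas leaves every reacting species' partial pressure unchanged, so Q is unchanged — no shift from this change.
Adding B (aq), a product, drives the reaction to the left.
Only the nonzero effect(s) matter; the net shift is to the left.

left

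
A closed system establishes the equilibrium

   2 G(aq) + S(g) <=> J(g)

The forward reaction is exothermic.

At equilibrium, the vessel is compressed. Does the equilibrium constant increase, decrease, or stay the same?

unchanged

The equilibrium constant depends only on temperature. This perturbation changes neither the position of equilibrium nor K.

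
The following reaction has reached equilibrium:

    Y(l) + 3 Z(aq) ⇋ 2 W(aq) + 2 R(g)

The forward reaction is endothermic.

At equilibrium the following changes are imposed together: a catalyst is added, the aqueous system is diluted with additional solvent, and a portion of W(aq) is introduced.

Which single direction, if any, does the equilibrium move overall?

left

A catalyst speeds both forward and reverse rates equally; it changes neither Q nor K — no shift from this change.
Dilution lowers every aqueous concentration by the same factor. Δn_aq = 2 − 3 = -1, so the system shifts toward the side with more dissolved moles — to the left.
Adding W (aq), a product, drives the reaction to the left.
Only the nonzero effect(s) matter; the net shift is to the left.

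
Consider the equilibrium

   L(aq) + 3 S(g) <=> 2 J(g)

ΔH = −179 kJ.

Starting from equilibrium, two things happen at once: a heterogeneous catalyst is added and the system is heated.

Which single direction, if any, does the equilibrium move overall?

left

A catalyst speeds both forward and reverse rates equally; it changes neither Q nor K — no shift from this change.
The forward reaction is exothermic. Raising T favours the endothermic direction — shift to the left.
Only the nonzero effect(s) matter; the net shift is to the left.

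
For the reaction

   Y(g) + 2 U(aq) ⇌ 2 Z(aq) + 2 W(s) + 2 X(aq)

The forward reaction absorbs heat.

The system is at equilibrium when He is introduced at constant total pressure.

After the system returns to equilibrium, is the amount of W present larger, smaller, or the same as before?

Adding inert gas at constant total pressure expands the volume and lowers every reacting partial pressure. With Δn_gas = 0 − 1 = -1, Q moves away from K toward the side with fewer gas moles, so the system shifts toward the side with more gas moles — to the left.
The net shift is to the left. W is a product, so its amount decreases.

decreases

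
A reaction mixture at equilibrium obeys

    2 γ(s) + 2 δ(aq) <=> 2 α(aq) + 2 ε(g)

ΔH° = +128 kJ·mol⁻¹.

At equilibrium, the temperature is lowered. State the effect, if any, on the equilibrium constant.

K depends on temperature via the van 't Hoff relation. The forward reaction is endothermic, so lowering T decreases K.

decreases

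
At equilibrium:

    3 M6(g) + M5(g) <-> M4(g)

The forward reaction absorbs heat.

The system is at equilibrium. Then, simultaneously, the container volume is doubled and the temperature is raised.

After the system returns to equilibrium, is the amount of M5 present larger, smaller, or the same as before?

Gas moles: reactants 4, products 1 (Δn_gas = -3). Expansion shifts the system toward the side with more moles of gas — to the left.
The forward reaction is endothermic. Raising T favours the endothermic direction — shift to the right.
The two effects oppose each other, so the net shift — and hence the change in M5 — cannot be determined from the given information.

cannot be determined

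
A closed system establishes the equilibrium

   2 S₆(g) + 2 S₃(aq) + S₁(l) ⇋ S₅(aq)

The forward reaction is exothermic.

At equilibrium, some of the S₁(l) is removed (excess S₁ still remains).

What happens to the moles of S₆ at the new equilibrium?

unchanged

S₁ is a pure liquid; its activity is 1 regardless of amount, so Q is unaffected — no shift from this change.
No net shift occurs, so the amount of S₆ is unchanged.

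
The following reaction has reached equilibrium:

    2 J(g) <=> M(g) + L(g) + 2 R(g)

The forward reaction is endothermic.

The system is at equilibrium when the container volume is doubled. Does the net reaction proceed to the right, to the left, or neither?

right

Gas moles: reactants 2, products 4 (Δn_gas = +2). Expansion shifts the system toward the side with more moles of gas — to the right.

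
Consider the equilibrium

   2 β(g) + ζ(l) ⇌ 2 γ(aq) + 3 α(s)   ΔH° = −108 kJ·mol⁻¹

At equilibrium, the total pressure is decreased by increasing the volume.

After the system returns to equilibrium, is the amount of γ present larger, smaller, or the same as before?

decreases

Gas moles: reactants 2, products 0 (Δn_gas = -2). Expansion shifts the system toward the side with more moles of gas — to the left.
The net shift is to the left. γ is a product, so its amount decreases.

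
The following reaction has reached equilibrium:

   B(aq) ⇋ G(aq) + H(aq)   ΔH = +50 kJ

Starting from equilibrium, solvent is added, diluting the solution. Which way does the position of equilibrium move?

right

Dilution lowers every aqueous concentration by the same factor. Δn_aq = 2 − 1 = +1, so the system shifts toward the side with more dissolved moles — to the right.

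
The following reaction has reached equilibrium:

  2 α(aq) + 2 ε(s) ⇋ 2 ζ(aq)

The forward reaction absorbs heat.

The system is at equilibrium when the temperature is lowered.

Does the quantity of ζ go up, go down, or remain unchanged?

The forward reaction is endothermic. Lowering T favours the exothermic direction — shift to the left.
The net shift is to the left. ζ is a product, so its amount decreases.

decreases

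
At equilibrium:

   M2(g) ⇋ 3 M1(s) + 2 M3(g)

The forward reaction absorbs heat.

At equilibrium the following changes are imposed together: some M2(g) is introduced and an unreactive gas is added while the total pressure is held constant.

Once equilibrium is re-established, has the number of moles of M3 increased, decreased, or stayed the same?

Adding M2 (g), a reactant, drives the reaction to the right.
Adding inert gas at constant total pressure expands the volume and lowers every reacting partial pressure. With Δn_gas = 2 − 1 = +1, Q moves away from K toward the side with fewer gas moles, so the system shifts toward the side with more gas moles — to the right.
The net shift is to the right. M3 is a product, so its amount increases.

increases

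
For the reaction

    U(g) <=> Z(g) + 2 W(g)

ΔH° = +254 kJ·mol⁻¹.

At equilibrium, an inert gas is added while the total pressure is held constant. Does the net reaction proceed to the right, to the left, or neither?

right

Adding inert gas at constant total pressure expands the volume and lowers every reacting partial pressure. With Δn_gas = 3 − 1 = +2, Q moves away from K toward the side with fewer gas moles, so the system shifts toward the side with more gas moles — to the right.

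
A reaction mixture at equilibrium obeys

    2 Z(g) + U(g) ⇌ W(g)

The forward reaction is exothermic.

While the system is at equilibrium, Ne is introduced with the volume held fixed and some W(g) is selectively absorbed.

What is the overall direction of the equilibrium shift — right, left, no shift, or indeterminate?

At constant volume, adding an inert gas leaves every reacting species' partial pressure unchanged, so Q is unchanged — no shift from this change.
Removing W (g), a product, drives the reaction to the right.
Only the nonzero effect(s) matter; the net shift is to the right.

right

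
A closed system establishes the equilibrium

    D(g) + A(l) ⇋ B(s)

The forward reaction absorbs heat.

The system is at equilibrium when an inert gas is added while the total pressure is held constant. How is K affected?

unchanged

The equilibrium constant depends only on temperature. This perturbation may move the position of equilibrium, but since T is unchanged, K itself is unchanged.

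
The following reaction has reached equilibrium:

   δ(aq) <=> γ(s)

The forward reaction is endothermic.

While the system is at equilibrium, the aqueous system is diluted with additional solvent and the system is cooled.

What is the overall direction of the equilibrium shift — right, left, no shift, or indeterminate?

left

Dilution lowers every aqueous concentration by the same factor. Δn_aq = 0 − 1 = -1, so the system shifts toward the side with more dissolved moles — to the left.
The forward reaction is endothermic. Lowering T favours the exothermic direction — shift to the left.
All effects act in the same direction — net shift to the left.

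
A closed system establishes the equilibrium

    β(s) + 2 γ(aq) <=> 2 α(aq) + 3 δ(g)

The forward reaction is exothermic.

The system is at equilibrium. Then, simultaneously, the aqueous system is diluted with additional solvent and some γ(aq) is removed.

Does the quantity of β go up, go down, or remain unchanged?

Dilution scales every aqueous concentration by the same factor. Δn_aq = 2 − 2 = 0, so Q is unchanged — no shift.
Removing γ (aq), a reactant, drives the reaction to the left.
The net shift is to the left. β is a reactant, so its amount increases.

increases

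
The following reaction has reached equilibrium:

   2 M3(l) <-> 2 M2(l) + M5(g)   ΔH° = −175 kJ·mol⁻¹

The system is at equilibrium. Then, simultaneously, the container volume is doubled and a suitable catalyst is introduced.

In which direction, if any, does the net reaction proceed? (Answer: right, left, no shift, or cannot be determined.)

right

Gas moles: reactants 0, products 1 (Δn_gas = +1). Expansion shifts the system toward the side with more moles of gas — to the right.
A catalyst speeds both forward and reverse rates equally; it changes neither Q nor K — no shift from this change.
Only the nonzero effect(s) matter; the net shift is to the right.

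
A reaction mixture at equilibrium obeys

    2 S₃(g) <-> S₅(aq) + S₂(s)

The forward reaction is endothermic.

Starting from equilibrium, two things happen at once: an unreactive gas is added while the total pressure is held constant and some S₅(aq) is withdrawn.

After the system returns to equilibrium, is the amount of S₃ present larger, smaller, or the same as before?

Adding inert gas at constant total pressure expands the volume and lowers every reacting partial pressure. With Δn_gas = 0 − 2 = -2, Q moves away from K toward the side with fewer gas moles, so the system shifts toward the side with more gas moles — to the left.
Removing S₅ (aq), a product, drives the reaction to the right.
The two effects oppose each other, so the net shift — and hence the change in S₃ — cannot be determined from the given information.

cannot be determined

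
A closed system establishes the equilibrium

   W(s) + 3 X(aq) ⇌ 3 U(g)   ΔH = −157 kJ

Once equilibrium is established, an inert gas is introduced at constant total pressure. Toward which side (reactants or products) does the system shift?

Adding inert gas at constant total pressure expands the volume and lowers every reacting partial pressure. With Δn_gas = 3 − 0 = +3, Q moves away from K toward the side with fewer gas moles, so the system shifts toward the side with more gas moles — to the right.

right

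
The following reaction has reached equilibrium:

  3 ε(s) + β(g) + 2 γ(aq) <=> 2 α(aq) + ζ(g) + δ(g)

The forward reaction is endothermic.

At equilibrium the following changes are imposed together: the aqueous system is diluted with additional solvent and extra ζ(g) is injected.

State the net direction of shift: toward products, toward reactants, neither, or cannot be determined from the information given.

left

Dilution scales every aqueous concentration by the same factor. Δn_aq = 2 − 2 = 0, so Q is unchanged — no shift.
Adding ζ (g), a product, drives the reaction to the left.
Only the nonzero effect(s) matter; the net shift is to the left.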